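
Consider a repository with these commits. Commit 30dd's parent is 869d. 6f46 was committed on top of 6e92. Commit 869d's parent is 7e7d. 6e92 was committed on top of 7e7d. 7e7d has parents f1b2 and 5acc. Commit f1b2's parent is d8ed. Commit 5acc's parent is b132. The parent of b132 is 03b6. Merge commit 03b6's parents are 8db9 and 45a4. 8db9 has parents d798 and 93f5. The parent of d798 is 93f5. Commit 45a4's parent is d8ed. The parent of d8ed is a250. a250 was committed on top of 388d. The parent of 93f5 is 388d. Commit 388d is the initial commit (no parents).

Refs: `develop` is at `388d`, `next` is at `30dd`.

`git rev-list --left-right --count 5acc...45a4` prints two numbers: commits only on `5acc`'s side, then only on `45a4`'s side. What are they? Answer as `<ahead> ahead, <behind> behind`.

6 ahead, 0 behind

Reachable from 5acc: {03b6, 388d, 45a4, 5acc, 8db9, 93f5, a250, b132, d798, d8ed}.
Reachable from 45a4: {388d, 45a4, a250, d8ed}.
Only in 5acc's history (ahead): {03b6, 5acc, 8db9, 93f5, b132, d798} — 6.
Only in 45a4's history (behind): {} — 0.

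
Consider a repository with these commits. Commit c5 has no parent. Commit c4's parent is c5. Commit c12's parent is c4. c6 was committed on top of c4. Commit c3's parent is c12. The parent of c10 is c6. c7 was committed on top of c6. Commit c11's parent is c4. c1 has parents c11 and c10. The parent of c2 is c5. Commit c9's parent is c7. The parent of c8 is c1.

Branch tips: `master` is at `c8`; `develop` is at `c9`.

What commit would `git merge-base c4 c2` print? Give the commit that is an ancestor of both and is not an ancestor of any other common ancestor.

Ancestors of c4: {c4, c5}.
Ancestors of c2: {c2, c5}.
Common ancestors: {c5}.
The only common ancestor is c5, so it is the merge base.

c5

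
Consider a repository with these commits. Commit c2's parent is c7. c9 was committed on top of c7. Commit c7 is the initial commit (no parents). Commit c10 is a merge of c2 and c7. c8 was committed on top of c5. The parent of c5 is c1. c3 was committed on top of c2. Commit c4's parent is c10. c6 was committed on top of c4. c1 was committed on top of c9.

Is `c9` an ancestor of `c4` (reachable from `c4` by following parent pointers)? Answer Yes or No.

No

Ancestors of c4: {c10, c2, c4, c7}.
c9 is not in that set, so it is not an ancestor of c4.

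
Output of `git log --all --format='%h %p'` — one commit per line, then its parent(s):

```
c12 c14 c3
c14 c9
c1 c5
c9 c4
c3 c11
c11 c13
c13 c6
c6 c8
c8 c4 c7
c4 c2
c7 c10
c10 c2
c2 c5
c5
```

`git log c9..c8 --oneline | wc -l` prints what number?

Reachable from c8: {c10, c2, c4, c5, c7, c8}.
Reachable from c9: {c2, c4, c5, c9}.
In c8's history but not c9's: {c10, c7, c8} — 3 commits.

3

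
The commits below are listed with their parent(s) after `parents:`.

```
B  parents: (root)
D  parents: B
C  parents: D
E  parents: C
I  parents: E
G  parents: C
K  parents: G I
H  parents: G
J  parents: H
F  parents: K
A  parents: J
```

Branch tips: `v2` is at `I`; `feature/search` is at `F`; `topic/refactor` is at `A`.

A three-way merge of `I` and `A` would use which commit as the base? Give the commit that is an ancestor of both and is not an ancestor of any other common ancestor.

C

Ancestors of I: {B, C, D, E, I}.
Ancestors of A: {A, B, C, D, G, H, J}.
Common ancestors: {B, C, D}.
Among these, C is not an ancestor of any other common ancestor — it is the merge base.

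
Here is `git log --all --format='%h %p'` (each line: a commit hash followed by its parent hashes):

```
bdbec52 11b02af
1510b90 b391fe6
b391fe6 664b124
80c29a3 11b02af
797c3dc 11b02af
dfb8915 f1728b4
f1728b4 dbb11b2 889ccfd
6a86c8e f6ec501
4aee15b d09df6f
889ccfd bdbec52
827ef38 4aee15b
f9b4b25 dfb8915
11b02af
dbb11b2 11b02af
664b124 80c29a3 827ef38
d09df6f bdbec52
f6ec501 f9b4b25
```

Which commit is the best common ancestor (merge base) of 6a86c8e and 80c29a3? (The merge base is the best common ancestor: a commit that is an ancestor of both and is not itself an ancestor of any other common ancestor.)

11b02af

Ancestors of 6a86c8e: {11b02af, 6a86c8e, 889ccfd, bdbec52, dbb11b2, dfb8915, f1728b4, f6ec501, f9b4b25}.
Ancestors of 80c29a3: {11b02af, 80c29a3}.
Common ancestors: {11b02af}.
The only common ancestor is 11b02af, so it is the merge base.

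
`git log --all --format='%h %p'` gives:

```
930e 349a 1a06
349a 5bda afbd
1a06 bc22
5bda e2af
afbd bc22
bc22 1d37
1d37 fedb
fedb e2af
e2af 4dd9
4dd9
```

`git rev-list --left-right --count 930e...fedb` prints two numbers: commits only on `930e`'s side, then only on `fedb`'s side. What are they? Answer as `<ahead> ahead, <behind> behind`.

7 ahead, 0 behind

Reachable from 930e: {1a06, 1d37, 349a, 4dd9, 5bda, 930e, afbd, bc22, e2af, fedb}.
Reachable from fedb: {4dd9, e2af, fedb}.
Only in 930e's history (ahead): {1a06, 1d37, 349a, 5bda, 930e, afbd, bc22} — 7.
Only in fedb's history (behind): {} — 0.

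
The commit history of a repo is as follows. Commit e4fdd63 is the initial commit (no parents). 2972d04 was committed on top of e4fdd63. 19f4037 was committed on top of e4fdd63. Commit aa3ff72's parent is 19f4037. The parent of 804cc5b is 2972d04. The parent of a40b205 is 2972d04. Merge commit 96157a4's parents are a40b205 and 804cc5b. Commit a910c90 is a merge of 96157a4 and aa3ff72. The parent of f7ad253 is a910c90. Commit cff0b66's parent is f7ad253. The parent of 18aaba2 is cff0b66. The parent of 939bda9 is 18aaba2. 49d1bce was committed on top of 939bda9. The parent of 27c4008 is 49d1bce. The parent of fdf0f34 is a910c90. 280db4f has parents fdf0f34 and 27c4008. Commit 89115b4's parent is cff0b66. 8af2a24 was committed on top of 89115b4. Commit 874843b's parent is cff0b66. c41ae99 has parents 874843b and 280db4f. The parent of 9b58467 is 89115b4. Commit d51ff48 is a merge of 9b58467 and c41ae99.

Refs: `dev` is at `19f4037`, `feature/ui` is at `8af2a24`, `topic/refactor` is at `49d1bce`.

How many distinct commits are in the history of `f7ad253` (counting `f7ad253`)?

9

Walking parent pointers from f7ad253: reachable set = {19f4037, 2972d04, 804cc5b, 96157a4, a40b205, a910c90, aa3ff72, e4fdd63, f7ad253}.
That is 9 commits.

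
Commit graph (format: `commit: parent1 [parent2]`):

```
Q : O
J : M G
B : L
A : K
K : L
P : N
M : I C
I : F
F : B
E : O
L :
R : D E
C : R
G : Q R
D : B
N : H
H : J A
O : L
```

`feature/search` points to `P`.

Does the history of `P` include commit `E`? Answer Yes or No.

Yes

Ancestors of P (commits reachable by following parents): {A, B, C, D, E, F, G, H, I, J, K, L, M, N, O, P, Q, R}.
E is in that set, so it is an ancestor of P.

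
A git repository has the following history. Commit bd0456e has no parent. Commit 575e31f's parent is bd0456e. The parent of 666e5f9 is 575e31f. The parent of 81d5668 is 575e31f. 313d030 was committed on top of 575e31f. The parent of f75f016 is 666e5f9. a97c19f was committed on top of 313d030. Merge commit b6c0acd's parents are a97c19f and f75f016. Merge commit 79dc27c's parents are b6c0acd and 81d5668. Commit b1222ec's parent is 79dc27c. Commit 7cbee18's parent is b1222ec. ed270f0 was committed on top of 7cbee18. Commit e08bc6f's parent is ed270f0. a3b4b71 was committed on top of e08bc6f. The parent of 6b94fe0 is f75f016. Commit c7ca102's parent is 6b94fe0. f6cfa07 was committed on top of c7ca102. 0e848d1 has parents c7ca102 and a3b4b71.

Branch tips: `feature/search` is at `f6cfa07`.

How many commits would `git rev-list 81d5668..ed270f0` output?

Reachable from ed270f0: {313d030, 575e31f, 666e5f9, 79dc27c, 7cbee18, 81d5668, a97c19f, b1222ec, b6c0acd, bd0456e, ed270f0, f75f016}.
Reachable from 81d5668: {575e31f, 81d5668, bd0456e}.
In ed270f0's history but not 81d5668's: {313d030, 666e5f9, 79dc27c, 7cbee18, a97c19f, b1222ec, b6c0acd, ed270f0, f75f016} — 9 commits.

9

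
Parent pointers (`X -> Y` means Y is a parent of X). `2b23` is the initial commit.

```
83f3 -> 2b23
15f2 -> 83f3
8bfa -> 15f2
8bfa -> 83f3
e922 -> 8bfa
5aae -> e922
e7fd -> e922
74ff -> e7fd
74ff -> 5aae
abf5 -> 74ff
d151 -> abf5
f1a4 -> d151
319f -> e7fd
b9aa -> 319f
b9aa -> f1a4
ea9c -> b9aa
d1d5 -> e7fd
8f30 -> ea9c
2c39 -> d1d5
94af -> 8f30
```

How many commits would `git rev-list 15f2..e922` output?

2

Reachable from e922: {15f2, 2b23, 83f3, 8bfa, e922}.
Reachable from 15f2: {15f2, 2b23, 83f3}.
In e922's history but not 15f2's: {8bfa, e922} — 2 commits.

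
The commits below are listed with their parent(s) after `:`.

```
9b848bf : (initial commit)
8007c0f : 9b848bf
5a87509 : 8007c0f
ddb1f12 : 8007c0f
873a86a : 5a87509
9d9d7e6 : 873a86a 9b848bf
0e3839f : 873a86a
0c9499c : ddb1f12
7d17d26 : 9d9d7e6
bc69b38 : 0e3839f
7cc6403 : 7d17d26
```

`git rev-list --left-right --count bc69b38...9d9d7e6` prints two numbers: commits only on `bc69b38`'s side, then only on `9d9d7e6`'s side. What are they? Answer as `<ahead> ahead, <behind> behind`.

2 ahead, 1 behind

Reachable from bc69b38: {0e3839f, 5a87509, 8007c0f, 873a86a, 9b848bf, bc69b38}.
Reachable from 9d9d7e6: {5a87509, 8007c0f, 873a86a, 9b848bf, 9d9d7e6}.
Only in bc69b38's history (ahead): {0e3839f, bc69b38} — 2.
Only in 9d9d7e6's history (behind): {9d9d7e6} — 1.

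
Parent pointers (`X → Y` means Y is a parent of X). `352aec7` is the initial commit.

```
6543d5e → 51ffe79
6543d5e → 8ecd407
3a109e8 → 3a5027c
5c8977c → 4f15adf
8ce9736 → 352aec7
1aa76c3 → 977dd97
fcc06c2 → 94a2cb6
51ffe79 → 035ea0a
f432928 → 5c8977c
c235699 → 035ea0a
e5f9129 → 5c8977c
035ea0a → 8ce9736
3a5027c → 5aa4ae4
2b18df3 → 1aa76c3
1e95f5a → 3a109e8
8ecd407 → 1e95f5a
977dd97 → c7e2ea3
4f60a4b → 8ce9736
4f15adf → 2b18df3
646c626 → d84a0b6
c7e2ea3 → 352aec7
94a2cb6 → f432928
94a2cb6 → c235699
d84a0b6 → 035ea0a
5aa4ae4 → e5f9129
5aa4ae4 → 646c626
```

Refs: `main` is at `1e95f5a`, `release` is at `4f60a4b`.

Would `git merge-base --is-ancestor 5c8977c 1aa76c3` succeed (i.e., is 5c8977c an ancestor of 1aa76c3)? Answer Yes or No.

No

Ancestors of 1aa76c3: {1aa76c3, 352aec7, 977dd97, c7e2ea3}.
5c8977c is not in that set, so it is not an ancestor of 1aa76c3.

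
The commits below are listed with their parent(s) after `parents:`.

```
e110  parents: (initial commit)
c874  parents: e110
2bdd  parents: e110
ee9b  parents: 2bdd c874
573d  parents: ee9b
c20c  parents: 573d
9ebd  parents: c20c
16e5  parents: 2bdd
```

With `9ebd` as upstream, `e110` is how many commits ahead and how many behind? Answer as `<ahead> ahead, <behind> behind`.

0 ahead, 6 behind

Reachable from e110: {e110}.
Reachable from 9ebd: {2bdd, 573d, 9ebd, c20c, c874, e110, ee9b}.
Only in e110's history (ahead): {} — 0.
Only in 9ebd's history (behind): {2bdd, 573d, 9ebd, c20c, c874, ee9b} — 6.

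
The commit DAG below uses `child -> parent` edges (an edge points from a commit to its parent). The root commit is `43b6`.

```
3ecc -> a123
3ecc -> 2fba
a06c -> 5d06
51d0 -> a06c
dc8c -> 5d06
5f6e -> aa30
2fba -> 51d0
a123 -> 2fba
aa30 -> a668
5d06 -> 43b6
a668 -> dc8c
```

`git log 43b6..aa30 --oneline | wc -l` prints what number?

4

Reachable from aa30: {43b6, 5d06, a668, aa30, dc8c}.
Reachable from 43b6: {43b6}.
In aa30's history but not 43b6's: {5d06, a668, aa30, dc8c} — 4 commits.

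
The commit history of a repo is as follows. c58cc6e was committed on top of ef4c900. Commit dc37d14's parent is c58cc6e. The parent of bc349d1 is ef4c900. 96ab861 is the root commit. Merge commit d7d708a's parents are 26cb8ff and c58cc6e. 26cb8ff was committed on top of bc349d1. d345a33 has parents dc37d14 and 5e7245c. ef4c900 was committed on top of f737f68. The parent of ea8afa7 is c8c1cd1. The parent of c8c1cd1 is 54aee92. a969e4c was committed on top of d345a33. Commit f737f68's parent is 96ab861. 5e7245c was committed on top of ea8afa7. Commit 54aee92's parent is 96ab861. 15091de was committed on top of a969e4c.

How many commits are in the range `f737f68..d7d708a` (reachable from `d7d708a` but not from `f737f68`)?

Reachable from d7d708a: {26cb8ff, 96ab861, bc349d1, c58cc6e, d7d708a, ef4c900, f737f68}.
Reachable from f737f68: {96ab861, f737f68}.
In d7d708a's history but not f737f68's: {26cb8ff, bc349d1, c58cc6e, d7d708a, ef4c900} — 5 commits.

5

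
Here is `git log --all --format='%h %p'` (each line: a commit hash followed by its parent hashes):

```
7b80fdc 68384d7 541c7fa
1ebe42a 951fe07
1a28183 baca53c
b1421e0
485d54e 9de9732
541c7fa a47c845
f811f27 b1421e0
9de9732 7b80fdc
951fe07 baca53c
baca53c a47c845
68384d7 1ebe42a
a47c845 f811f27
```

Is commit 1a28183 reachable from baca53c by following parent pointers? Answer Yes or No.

No

Ancestors of baca53c: {a47c845, b1421e0, baca53c, f811f27}.
1a28183 is not in that set, so it is not an ancestor of baca53c.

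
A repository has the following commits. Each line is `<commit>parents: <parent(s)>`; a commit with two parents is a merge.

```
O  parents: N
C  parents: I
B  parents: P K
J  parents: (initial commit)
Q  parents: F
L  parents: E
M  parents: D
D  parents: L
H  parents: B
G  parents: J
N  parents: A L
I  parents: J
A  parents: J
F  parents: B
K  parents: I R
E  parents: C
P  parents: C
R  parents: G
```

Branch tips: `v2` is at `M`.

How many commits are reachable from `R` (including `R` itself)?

3

Walking parent pointers from R: reachable set = {G, J, R}.
That is 3 commits.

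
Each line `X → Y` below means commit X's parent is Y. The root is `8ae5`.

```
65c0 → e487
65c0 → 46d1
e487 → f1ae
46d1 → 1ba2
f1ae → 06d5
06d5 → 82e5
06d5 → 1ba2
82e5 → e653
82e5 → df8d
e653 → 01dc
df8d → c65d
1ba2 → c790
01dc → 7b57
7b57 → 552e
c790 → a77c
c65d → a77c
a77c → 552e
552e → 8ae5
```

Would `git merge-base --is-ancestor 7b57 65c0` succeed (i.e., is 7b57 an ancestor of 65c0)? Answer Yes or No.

Yes

Ancestors of 65c0 (commits reachable by following parents): {01dc, 06d5, 1ba2, 46d1, 552e, 65c0, 7b57, 82e5, 8ae5, a77c, c65d, c790, df8d, e487, e653, f1ae}.
7b57 is in that set, so it is an ancestor of 65c0.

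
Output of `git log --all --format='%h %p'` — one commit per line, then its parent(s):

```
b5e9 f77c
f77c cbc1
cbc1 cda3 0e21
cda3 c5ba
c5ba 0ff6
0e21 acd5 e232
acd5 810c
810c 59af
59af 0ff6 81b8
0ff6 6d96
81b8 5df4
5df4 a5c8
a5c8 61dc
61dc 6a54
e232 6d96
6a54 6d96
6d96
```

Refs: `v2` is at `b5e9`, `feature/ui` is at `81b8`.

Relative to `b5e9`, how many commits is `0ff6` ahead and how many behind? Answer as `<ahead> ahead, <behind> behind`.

Reachable from 0ff6: {0ff6, 6d96}.
Reachable from b5e9: {0e21, 0ff6, 59af, 5df4, 61dc, 6a54, 6d96, 810c, 81b8, a5c8, acd5, b5e9, c5ba, cbc1, cda3, e232, f77c}.
Only in 0ff6's history (ahead): {} — 0.
Only in b5e9's history (behind): {0e21, 59af, 5df4, 61dc, 6a54, 810c, 81b8, a5c8, acd5, b5e9, c5ba, cbc1, cda3, e232, f77c} — 15.

0 ahead, 15 behind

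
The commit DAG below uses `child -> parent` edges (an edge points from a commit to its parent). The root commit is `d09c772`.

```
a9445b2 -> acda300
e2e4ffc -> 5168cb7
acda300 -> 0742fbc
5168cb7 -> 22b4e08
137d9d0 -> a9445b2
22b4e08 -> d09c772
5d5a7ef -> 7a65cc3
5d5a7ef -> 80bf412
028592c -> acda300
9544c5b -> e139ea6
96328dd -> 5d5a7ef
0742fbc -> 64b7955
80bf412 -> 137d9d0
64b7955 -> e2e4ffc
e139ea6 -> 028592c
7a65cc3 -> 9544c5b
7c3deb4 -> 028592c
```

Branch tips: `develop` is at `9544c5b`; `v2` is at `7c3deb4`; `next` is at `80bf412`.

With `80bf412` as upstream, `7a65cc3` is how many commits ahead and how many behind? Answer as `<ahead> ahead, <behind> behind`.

Reachable from 7a65cc3: {028592c, 0742fbc, 22b4e08, 5168cb7, 64b7955, 7a65cc3, 9544c5b, acda300, d09c772, e139ea6, e2e4ffc}.
Reachable from 80bf412: {0742fbc, 137d9d0, 22b4e08, 5168cb7, 64b7955, 80bf412, a9445b2, acda300, d09c772, e2e4ffc}.
Only in 7a65cc3's history (ahead): {028592c, 7a65cc3, 9544c5b, e139ea6} — 4.
Only in 80bf412's history (behind): {137d9d0, 80bf412, a9445b2} — 3.

4 ahead, 3 behind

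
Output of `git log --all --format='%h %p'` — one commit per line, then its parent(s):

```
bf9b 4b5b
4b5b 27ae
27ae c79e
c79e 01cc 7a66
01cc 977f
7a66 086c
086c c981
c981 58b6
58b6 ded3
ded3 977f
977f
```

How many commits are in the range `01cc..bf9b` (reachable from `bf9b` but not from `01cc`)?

Reachable from bf9b: {01cc, 086c, 27ae, 4b5b, 58b6, 7a66, 977f, bf9b, c79e, c981, ded3}.
Reachable from 01cc: {01cc, 977f}.
In bf9b's history but not 01cc's: {086c, 27ae, 4b5b, 58b6, 7a66, bf9b, c79e, c981, ded3} — 9 commits.

9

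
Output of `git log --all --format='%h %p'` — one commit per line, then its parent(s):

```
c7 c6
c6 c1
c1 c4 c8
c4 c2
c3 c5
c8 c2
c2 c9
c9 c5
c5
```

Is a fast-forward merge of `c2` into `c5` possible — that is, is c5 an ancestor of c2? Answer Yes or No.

A fast-forward from c5 to c2 is possible iff c5 is an ancestor of c2.
Ancestors of c2: {c2, c5, c9}.
c5 is among them, so fast-forward is possible.

Yes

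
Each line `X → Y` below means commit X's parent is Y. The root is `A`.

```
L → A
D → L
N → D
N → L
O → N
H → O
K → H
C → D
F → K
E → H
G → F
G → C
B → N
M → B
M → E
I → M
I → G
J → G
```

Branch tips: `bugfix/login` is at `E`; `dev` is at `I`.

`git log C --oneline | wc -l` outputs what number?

4

Walking parent pointers from C: reachable set = {A, C, D, L}.
That is 4 commits.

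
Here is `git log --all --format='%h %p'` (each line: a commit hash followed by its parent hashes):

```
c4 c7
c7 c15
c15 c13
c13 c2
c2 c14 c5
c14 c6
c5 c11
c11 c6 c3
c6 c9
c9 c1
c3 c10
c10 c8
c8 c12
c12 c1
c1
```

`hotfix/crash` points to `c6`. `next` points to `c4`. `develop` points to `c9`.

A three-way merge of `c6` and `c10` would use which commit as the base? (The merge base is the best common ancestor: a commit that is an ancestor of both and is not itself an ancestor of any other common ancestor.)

Ancestors of c6: {c1, c6, c9}.
Ancestors of c10: {c1, c10, c12, c8}.
Common ancestors: {c1}.
The only common ancestor is c1, so it is the merge base.

c1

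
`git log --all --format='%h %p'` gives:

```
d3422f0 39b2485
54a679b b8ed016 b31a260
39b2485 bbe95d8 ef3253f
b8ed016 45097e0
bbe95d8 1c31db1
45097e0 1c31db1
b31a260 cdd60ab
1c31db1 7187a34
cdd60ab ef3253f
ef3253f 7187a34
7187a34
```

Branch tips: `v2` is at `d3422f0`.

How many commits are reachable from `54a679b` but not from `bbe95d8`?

6

Reachable from 54a679b: {1c31db1, 45097e0, 54a679b, 7187a34, b31a260, b8ed016, cdd60ab, ef3253f}.
Reachable from bbe95d8: {1c31db1, 7187a34, bbe95d8}.
In 54a679b's history but not bbe95d8's: {45097e0, 54a679b, b31a260, b8ed016, cdd60ab, ef3253f} — 6 commits.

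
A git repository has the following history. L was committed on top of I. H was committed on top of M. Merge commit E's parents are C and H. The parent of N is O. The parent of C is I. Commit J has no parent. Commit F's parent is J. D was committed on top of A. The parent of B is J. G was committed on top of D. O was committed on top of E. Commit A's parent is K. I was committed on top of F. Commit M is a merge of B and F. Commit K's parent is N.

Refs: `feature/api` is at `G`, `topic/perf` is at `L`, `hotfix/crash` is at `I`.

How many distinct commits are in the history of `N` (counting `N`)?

10

Walking parent pointers from N: reachable set = {B, C, E, F, H, I, J, M, N, O}.
That is 10 commits.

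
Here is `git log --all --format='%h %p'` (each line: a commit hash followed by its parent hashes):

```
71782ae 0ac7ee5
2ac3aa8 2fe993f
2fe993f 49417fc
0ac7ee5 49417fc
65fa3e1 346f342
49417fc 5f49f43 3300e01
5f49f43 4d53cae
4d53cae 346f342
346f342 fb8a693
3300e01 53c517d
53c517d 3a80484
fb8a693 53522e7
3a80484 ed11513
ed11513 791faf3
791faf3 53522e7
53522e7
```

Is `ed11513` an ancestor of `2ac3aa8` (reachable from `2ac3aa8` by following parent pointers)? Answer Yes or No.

Ancestors of 2ac3aa8 (commits reachable by following parents): {2ac3aa8, 2fe993f, 3300e01, 346f342, 3a80484, 49417fc, 4d53cae, 53522e7, 53c517d, 5f49f43, 791faf3, ed11513, fb8a693}.
ed11513 is in that set, so it is an ancestor of 2ac3aa8.

Yes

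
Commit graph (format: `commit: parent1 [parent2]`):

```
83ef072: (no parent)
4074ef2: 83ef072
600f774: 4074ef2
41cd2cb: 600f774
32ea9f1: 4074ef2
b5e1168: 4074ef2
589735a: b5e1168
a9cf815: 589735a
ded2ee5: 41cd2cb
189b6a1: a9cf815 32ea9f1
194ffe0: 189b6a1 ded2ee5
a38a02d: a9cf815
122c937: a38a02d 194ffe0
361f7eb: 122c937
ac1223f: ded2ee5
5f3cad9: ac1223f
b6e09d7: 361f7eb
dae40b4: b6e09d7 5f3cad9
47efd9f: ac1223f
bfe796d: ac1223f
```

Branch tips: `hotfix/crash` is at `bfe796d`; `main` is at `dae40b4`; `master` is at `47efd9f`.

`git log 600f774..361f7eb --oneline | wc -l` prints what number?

11

Reachable from 361f7eb: {122c937, 189b6a1, 194ffe0, 32ea9f1, 361f7eb, 4074ef2, 41cd2cb, 589735a, 600f774, 83ef072, a38a02d, a9cf815, b5e1168, ded2ee5}.
Reachable from 600f774: {4074ef2, 600f774, 83ef072}.
In 361f7eb's history but not 600f774's: {122c937, 189b6a1, 194ffe0, 32ea9f1, 361f7eb, 41cd2cb, 589735a, a38a02d, a9cf815, b5e1168, ded2ee5} — 11 commits.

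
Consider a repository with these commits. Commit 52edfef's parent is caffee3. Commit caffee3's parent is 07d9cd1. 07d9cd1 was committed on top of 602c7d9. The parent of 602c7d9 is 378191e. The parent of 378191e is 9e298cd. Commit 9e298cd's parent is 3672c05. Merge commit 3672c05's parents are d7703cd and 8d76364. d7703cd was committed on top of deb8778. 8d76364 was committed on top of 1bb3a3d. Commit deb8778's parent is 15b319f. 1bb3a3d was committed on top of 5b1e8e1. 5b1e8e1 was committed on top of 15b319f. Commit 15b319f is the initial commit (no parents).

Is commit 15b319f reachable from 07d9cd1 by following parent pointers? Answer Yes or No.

Ancestors of 07d9cd1 (commits reachable by following parents): {07d9cd1, 15b319f, 1bb3a3d, 3672c05, 378191e, 5b1e8e1, 602c7d9, 8d76364, 9e298cd, d7703cd, deb8778}.
15b319f is in that set, so it is an ancestor of 07d9cd1.

Yes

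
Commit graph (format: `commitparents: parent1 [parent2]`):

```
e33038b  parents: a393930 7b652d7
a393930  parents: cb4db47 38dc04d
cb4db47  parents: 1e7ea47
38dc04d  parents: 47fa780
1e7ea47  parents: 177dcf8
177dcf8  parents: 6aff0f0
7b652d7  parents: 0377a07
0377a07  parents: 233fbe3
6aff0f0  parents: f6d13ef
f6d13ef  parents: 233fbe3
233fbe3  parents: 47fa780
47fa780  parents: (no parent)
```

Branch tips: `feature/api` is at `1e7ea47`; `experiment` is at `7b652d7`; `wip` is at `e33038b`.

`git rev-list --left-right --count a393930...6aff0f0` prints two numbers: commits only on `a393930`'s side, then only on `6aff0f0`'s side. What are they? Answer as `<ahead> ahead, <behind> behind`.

5 ahead, 0 behind

Reachable from a393930: {177dcf8, 1e7ea47, 233fbe3, 38dc04d, 47fa780, 6aff0f0, a393930, cb4db47, f6d13ef}.
Reachable from 6aff0f0: {233fbe3, 47fa780, 6aff0f0, f6d13ef}.
Only in a393930's history (ahead): {177dcf8, 1e7ea47, 38dc04d, a393930, cb4db47} — 5.
Only in 6aff0f0's history (behind): {} — 0.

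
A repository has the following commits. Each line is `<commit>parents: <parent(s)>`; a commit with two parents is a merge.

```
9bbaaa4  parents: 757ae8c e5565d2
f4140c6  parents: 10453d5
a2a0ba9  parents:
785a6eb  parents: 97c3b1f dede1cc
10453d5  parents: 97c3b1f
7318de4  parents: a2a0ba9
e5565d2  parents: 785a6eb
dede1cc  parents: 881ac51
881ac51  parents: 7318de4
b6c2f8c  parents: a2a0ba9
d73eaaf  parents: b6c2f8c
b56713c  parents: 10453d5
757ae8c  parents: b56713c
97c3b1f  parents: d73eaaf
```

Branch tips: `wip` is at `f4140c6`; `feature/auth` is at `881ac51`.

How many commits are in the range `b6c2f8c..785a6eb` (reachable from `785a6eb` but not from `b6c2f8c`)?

Reachable from 785a6eb: {7318de4, 785a6eb, 881ac51, 97c3b1f, a2a0ba9, b6c2f8c, d73eaaf, dede1cc}.
Reachable from b6c2f8c: {a2a0ba9, b6c2f8c}.
In 785a6eb's history but not b6c2f8c's: {7318de4, 785a6eb, 881ac51, 97c3b1f, d73eaaf, dede1cc} — 6 commits.

6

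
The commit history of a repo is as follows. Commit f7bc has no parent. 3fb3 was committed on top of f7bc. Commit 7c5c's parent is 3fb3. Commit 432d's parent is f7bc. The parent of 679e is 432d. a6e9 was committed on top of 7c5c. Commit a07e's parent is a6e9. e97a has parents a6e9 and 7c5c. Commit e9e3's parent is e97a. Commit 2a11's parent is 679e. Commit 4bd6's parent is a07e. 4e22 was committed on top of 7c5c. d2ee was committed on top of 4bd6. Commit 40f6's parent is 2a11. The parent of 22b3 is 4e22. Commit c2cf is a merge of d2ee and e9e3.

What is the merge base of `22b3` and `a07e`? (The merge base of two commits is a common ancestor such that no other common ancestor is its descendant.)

Ancestors of 22b3: {22b3, 3fb3, 4e22, 7c5c, f7bc}.
Ancestors of a07e: {3fb3, 7c5c, a07e, a6e9, f7bc}.
Common ancestors: {3fb3, 7c5c, f7bc}.
Among these, 7c5c is not an ancestor of any other common ancestor — it is the merge base.

7c5c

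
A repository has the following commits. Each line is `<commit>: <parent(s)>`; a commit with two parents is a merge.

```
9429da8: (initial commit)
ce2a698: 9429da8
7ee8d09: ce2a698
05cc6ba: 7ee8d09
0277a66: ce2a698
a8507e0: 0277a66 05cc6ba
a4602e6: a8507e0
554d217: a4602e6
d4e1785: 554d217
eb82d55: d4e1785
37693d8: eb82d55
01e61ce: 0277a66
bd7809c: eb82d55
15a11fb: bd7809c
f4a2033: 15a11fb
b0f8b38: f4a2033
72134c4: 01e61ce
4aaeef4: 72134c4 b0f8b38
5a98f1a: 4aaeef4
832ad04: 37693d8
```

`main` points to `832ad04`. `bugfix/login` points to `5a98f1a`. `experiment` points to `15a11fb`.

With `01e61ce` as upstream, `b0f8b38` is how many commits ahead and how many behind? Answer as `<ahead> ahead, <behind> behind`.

11 ahead, 1 behind

Reachable from b0f8b38: {0277a66, 05cc6ba, 15a11fb, 554d217, 7ee8d09, 9429da8, a4602e6, a8507e0, b0f8b38, bd7809c, ce2a698, d4e1785, eb82d55, f4a2033}.
Reachable from 01e61ce: {01e61ce, 0277a66, 9429da8, ce2a698}.
Only in b0f8b38's history (ahead): {05cc6ba, 15a11fb, 554d217, 7ee8d09, a4602e6, a8507e0, b0f8b38, bd7809c, d4e1785, eb82d55, f4a2033} — 11.
Only in 01e61ce's history (behind): {01e61ce} — 1.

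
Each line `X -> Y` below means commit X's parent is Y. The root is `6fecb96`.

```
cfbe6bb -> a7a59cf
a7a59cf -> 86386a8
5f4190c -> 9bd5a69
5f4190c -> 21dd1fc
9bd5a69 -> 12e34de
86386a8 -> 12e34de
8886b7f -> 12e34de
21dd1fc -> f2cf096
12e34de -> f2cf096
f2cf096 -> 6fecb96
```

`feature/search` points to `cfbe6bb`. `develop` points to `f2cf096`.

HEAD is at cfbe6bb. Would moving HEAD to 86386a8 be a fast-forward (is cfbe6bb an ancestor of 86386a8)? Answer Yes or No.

A fast-forward from cfbe6bb to 86386a8 is possible iff cfbe6bb is an ancestor of 86386a8.
Ancestors of 86386a8: {12e34de, 6fecb96, 86386a8, f2cf096}.
cfbe6bb is not among them, so fast-forward is not possible.

No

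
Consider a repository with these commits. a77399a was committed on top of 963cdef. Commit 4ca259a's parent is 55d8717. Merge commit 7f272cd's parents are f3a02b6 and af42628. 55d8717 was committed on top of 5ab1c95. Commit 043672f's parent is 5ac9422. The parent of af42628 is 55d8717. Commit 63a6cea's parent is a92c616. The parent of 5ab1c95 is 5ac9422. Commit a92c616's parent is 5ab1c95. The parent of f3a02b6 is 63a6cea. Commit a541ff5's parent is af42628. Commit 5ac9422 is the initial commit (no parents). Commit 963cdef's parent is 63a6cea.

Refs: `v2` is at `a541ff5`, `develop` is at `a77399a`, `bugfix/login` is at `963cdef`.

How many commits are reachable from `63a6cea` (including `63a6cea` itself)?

Walking parent pointers from 63a6cea: reachable set = {5ab1c95, 5ac9422, 63a6cea, a92c616}.
That is 4 commits.

4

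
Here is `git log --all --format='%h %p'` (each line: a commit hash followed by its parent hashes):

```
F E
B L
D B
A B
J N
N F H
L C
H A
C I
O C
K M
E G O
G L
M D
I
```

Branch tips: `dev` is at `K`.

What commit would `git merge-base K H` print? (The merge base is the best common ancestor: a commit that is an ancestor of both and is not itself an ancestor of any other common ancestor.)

Ancestors of K: {B, C, D, I, K, L, M}.
Ancestors of H: {A, B, C, H, I, L}.
Common ancestors: {B, C, I, L}.
Among these, B is not an ancestor of any other common ancestor — it is the merge base.

B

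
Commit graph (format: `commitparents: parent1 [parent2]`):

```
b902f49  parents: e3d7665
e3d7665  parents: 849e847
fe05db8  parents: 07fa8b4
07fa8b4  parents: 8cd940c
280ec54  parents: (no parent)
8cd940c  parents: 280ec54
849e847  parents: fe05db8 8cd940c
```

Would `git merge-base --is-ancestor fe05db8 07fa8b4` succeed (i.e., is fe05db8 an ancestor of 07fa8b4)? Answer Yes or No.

No

Ancestors of 07fa8b4: {07fa8b4, 280ec54, 8cd940c}.
fe05db8 is not in that set, so it is not an ancestor of 07fa8b4.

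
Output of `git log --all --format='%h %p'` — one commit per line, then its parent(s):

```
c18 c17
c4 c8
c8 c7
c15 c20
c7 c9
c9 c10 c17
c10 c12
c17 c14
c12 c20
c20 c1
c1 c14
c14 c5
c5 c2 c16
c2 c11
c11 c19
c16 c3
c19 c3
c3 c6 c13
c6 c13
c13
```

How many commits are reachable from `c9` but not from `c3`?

12

Reachable from c9: {c1, c10, c11, c12, c13, c14, c16, c17, c19, c2, c20, c3, c5, c6, c9}.
Reachable from c3: {c13, c3, c6}.
In c9's history but not c3's: {c1, c10, c11, c12, c14, c16, c17, c19, c2, c20, c5, c9} — 12 commits.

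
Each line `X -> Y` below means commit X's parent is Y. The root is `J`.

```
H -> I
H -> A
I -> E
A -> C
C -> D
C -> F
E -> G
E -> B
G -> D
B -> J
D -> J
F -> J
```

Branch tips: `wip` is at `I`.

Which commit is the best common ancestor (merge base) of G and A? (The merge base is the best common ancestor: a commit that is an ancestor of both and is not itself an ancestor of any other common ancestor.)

Ancestors of G: {D, G, J}.
Ancestors of A: {A, C, D, F, J}.
Common ancestors: {D, J}.
Among these, D is not an ancestor of any other common ancestor — it is the merge base.

D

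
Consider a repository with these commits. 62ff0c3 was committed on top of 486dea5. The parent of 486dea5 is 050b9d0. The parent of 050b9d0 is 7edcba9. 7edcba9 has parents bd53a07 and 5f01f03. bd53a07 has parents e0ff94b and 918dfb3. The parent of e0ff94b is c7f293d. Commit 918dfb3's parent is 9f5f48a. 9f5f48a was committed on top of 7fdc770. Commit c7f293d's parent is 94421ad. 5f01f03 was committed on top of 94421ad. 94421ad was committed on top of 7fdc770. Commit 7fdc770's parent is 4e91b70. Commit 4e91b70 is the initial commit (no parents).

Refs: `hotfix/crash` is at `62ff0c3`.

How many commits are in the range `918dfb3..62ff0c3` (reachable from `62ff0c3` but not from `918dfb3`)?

Reachable from 62ff0c3: {050b9d0, 486dea5, 4e91b70, 5f01f03, 62ff0c3, 7edcba9, 7fdc770, 918dfb3, 94421ad, 9f5f48a, bd53a07, c7f293d, e0ff94b}.
Reachable from 918dfb3: {4e91b70, 7fdc770, 918dfb3, 9f5f48a}.
In 62ff0c3's history but not 918dfb3's: {050b9d0, 486dea5, 5f01f03, 62ff0c3, 7edcba9, 94421ad, bd53a07, c7f293d, e0ff94b} — 9 commits.

9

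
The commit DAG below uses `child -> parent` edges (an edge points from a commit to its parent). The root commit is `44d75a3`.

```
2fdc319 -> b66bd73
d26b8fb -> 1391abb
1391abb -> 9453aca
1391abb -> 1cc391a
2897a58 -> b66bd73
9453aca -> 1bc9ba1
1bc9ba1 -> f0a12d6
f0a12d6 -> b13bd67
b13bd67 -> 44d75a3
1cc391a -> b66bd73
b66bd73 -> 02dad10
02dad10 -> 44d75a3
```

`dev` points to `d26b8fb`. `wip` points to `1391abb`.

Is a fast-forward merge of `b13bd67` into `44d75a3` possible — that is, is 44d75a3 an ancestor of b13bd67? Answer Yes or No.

A fast-forward from 44d75a3 to b13bd67 is possible iff 44d75a3 is an ancestor of b13bd67.
Ancestors of b13bd67: {44d75a3, b13bd67}.
44d75a3 is among them, so fast-forward is possible.

Yes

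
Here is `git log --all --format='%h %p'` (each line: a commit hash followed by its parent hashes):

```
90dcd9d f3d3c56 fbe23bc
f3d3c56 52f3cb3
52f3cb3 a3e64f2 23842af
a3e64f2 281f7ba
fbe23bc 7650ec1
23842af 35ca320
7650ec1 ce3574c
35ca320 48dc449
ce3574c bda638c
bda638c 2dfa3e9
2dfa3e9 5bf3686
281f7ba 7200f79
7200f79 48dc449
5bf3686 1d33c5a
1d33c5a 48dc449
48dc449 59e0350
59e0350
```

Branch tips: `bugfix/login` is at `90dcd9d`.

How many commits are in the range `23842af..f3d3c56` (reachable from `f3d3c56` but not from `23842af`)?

Reachable from f3d3c56: {23842af, 281f7ba, 35ca320, 48dc449, 52f3cb3, 59e0350, 7200f79, a3e64f2, f3d3c56}.
Reachable from 23842af: {23842af, 35ca320, 48dc449, 59e0350}.
In f3d3c56's history but not 23842af's: {281f7ba, 52f3cb3, 7200f79, a3e64f2, f3d3c56} — 5 commits.

5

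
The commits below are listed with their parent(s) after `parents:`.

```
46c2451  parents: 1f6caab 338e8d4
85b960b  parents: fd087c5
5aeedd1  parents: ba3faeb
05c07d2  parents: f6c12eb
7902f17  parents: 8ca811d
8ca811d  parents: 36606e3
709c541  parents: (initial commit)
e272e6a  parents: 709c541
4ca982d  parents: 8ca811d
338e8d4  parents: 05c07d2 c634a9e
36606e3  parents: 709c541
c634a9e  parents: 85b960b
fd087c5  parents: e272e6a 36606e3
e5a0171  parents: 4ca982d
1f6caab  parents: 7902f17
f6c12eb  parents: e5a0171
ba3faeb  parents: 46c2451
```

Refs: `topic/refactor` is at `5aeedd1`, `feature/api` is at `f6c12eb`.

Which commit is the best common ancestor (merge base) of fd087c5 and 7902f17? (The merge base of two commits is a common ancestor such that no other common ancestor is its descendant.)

Ancestors of fd087c5: {36606e3, 709c541, e272e6a, fd087c5}.
Ancestors of 7902f17: {36606e3, 709c541, 7902f17, 8ca811d}.
Common ancestors: {36606e3, 709c541}.
Among these, 36606e3 is not an ancestor of any other common ancestor — it is the merge base.

36606e3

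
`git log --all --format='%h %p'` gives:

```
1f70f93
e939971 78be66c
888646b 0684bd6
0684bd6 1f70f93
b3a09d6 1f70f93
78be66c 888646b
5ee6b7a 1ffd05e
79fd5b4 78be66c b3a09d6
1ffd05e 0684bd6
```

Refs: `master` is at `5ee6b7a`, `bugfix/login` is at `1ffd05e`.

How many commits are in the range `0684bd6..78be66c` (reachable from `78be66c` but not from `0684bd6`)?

2

Reachable from 78be66c: {0684bd6, 1f70f93, 78be66c, 888646b}.
Reachable from 0684bd6: {0684bd6, 1f70f93}.
In 78be66c's history but not 0684bd6's: {78be66c, 888646b} — 2 commits.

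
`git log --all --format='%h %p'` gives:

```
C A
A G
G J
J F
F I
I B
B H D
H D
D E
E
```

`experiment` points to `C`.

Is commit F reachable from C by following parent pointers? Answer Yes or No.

Yes

Ancestors of C (commits reachable by following parents): {A, B, C, D, E, F, G, H, I, J}.
F is in that set, so it is an ancestor of C.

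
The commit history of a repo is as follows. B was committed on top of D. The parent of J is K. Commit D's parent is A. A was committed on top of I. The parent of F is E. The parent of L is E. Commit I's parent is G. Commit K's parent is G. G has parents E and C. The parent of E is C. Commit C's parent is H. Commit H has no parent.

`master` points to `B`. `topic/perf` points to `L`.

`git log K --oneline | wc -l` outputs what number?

Walking parent pointers from K: reachable set = {C, E, G, H, K}.
That is 5 commits.

5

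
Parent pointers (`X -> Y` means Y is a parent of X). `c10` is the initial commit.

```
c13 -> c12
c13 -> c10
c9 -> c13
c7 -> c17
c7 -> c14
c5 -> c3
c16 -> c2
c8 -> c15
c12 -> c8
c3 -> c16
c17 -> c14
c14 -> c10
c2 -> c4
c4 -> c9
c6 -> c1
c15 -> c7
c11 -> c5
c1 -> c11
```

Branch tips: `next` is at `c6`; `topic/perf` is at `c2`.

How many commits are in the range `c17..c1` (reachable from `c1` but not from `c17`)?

Reachable from c1: {c1, c10, c11, c12, c13, c14, c15, c16, c17, c2, c3, c4, c5, c7, c8, c9}.
Reachable from c17: {c10, c14, c17}.
In c1's history but not c17's: {c1, c11, c12, c13, c15, c16, c2, c3, c4, c5, c7, c8, c9} — 13 commits.

13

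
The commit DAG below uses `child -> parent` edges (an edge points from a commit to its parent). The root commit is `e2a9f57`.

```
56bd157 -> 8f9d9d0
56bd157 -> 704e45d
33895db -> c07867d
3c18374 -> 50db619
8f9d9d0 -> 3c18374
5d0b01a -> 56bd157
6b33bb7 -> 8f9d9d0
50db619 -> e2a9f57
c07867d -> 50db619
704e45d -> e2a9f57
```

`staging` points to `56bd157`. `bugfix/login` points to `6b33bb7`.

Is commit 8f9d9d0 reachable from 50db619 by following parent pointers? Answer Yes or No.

No

Ancestors of 50db619: {50db619, e2a9f57}.
8f9d9d0 is not in that set, so it is not an ancestor of 50db619.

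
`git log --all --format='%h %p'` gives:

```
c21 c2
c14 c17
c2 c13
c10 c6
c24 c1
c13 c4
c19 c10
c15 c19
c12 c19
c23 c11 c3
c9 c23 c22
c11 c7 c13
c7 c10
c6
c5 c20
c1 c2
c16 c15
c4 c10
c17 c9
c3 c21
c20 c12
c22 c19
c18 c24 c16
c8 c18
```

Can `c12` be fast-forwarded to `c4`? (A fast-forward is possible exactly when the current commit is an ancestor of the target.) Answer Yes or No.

No

A fast-forward from c12 to c4 is possible iff c12 is an ancestor of c4.
Ancestors of c4: {c10, c4, c6}.
c12 is not among them, so fast-forward is not possible.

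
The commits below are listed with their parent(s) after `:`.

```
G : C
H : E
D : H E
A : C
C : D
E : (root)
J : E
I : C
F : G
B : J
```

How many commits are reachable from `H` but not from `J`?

1

Reachable from H: {E, H}.
Reachable from J: {E, J}.
In H's history but not J's: {H} — 1 commit.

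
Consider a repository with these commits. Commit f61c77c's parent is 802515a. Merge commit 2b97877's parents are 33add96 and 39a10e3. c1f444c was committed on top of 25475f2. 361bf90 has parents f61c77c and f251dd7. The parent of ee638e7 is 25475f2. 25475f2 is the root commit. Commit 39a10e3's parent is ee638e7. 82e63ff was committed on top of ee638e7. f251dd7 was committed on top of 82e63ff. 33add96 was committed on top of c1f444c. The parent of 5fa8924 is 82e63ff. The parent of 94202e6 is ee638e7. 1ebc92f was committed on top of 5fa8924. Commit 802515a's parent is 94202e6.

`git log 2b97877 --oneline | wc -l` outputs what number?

6

Walking parent pointers from 2b97877: reachable set = {25475f2, 2b97877, 33add96, 39a10e3, c1f444c, ee638e7}.
That is 6 commits.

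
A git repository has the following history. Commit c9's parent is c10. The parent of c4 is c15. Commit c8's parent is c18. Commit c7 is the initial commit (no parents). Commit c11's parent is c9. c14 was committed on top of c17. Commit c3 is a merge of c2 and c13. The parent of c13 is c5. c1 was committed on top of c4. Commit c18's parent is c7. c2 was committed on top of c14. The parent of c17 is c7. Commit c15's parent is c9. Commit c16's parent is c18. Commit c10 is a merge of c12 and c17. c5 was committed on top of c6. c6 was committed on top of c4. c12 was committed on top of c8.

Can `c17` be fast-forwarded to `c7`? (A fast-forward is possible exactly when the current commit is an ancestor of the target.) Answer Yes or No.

A fast-forward from c17 to c7 is possible iff c17 is an ancestor of c7.
Ancestors of c7: {c7}.
c17 is not among them, so fast-forward is not possible.

No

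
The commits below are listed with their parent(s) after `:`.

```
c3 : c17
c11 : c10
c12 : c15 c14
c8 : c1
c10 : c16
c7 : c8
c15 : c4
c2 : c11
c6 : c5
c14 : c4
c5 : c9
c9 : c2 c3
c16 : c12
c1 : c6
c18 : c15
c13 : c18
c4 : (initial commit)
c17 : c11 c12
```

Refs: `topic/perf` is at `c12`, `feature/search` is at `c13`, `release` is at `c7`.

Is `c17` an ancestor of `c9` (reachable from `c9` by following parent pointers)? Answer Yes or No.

Ancestors of c9 (commits reachable by following parents): {c10, c11, c12, c14, c15, c16, c17, c2, c3, c4, c9}.
c17 is in that set, so it is an ancestor of c9.

Yes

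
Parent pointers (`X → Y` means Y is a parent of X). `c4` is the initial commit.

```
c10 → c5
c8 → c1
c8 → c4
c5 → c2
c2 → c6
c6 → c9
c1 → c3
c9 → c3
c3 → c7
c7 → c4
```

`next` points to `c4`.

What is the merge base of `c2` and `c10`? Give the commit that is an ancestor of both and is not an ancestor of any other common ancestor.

Ancestors of c2: {c2, c3, c4, c6, c7, c9}.
Ancestors of c10: {c10, c2, c3, c4, c5, c6, c7, c9}.
Common ancestors: {c2, c3, c4, c6, c7, c9}.
Among these, c2 is not an ancestor of any other common ancestor — it is the merge base.

c2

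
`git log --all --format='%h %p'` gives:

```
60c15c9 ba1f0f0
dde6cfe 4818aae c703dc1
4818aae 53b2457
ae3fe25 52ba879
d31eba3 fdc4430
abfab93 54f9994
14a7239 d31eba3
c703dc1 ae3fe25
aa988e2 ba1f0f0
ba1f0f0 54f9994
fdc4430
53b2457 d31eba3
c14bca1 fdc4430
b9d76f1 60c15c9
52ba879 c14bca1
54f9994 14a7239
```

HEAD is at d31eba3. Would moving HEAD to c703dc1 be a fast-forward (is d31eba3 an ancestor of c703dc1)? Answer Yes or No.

No

A fast-forward from d31eba3 to c703dc1 is possible iff d31eba3 is an ancestor of c703dc1.
Ancestors of c703dc1: {52ba879, ae3fe25, c14bca1, c703dc1, fdc4430}.
d31eba3 is not among them, so fast-forward is not possible.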